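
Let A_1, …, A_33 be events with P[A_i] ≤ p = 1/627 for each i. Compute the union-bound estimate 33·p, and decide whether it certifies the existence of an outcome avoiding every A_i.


Union bound: P[∪_{i=1}^{33} A_i] ≤ Σ_i P[A_i] ≤ 33·p = 33·(1/627) = 1/19.
Numerically: 1/19 ≈ 0.052632.
Is 1/19 < 1? YES.
Since P[∪ A_i] ≤ 1/19 < 1, the complement has P[∩ A_i^c] ≥ 1 − 1/19 = 18/19 > 0, so some outcome avoids every A_i.

33·p = 1/19 ≈ 0.052632; existence CERTIFIED by the union bound.


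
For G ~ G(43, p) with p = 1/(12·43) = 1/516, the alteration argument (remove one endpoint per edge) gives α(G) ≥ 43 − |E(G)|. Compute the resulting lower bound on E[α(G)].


E[|E(G)|] = C(43, 2)·p = 903 · (1/516) = 7/4.
E[α(G)] ≥ n − E[|E(G)|] = 43 − 7/4 = 165/4.
Numerically: ≈ 41.250000.
(This is only a lower bound; the true E[α(G)] may be larger.)

E[α(G)] ≥ 165/4 ≈ 41.250000.


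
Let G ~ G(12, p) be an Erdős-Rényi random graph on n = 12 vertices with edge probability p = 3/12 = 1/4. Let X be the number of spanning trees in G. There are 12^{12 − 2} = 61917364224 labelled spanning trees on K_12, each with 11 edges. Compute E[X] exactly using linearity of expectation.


K_12 has 12^{12 − 2} = 61917364224 labelled spanning trees.
For each such spanning tree H, let X_H = 1 if all 11 edges of H are present in G. Then P[X_H = 1] = p^{11} = (1/4)^{11} = 1/4194304.
By linearity of expectation: E[X] = Σ_H E[X_H] = 61917364224 · p^{11} = 61917364224 · 1/4194304 = 59049/4.
Numerically: E[X] ≈ 1.476e+04.

E[X] = 61917364224 · (1/4)^{11} = 59049/4 ≈ 1.476e+04.


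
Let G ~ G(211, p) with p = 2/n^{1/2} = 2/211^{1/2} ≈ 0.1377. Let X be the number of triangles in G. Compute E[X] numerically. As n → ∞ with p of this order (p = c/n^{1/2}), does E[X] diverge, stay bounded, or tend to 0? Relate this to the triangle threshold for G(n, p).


Number of potential triangles: C(211, 3) = 1543465.
Each occurs with probability p³ ≈ (0.1377)³ ≈ 2.610155e-03.
By linearity: E[X] = C(211, 3)·p³ ≈ 1543465 · 2.610155e-03 ≈ 4028.6829.
Since α = 1/2 < 1, p = c/n^{1/2} ≫ 1/n is above the triangle threshold p ~ 1/n. Asymptotically E[X] ~ (c³/6)·n^{3(1−α)} = (2³/6)·n^{1.5} → ∞; triangles are abundant w.h.p.

E[X] ≈ 4028.6829; in regime p = Θ(1/n^{1/2}) E[X] diverges (above the triangle threshold p ~ 1/n).


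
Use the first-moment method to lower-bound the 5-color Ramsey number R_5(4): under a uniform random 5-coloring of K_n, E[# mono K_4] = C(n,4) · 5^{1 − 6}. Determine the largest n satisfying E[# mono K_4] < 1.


We need C(n, 4) · 5^{1 − 6} < 1, i.e. C(n, 4) < 5^{6 − 1} = 3125.
Check values of n near the boundary:
  n = 17: C(17, 4) = 2380; 2380 < 3125? YES
  n = 18: C(18, 4) = 3060; 3060 < 3125? YES
  n = 19: C(19, 4) = 3876; 3876 < 3125? NO
  n = 20: C(20, 4) = 4845; 4845 < 3125? NO
  n = 21: C(21, 4) = 5985; 5985 < 3125? NO
The largest n with C(n, 4) < 3125 is n = 18 (where E[X] = 612/625 ≈ 0.97920). Hence R_5(4) > 18, i.e. R_5(4) ≥ 19.

Largest n = 18; hence R_5(4) > 18.


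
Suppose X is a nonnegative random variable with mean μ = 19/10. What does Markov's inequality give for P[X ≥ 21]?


μ = E[X] = 19/10, a = 21.
Markov: P[X ≥ 21] ≤ μ/a = (19/10)/21 = 19/210.
Numerically: ≈ 0.090.
(Since a = 21 > μ = 1.900, the bound 19/210 is < 1 and informative.)

P[X ≥ 21] ≤ 19/210 ≈ 0.090.


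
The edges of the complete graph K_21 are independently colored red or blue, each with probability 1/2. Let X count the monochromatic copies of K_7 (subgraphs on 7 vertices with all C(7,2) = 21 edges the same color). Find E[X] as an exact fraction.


Let X = Σ_S X_S over the C(21, 7) = 116280 subsets S of size 7, where X_S = 1 if the K_7 on S is monochromatic.
For a fixed S, the K_7 on S has C(7, 2) = 21 edges. P[all 21 edges red] = (1/2)^21, and likewise for blue, so P[monochromatic] = 2·(1/2)^21 = 2^{1 − 21} = 1/1048576.
By linearity of expectation: E[X] = C(21, 7) · 2^{1 − 21} = 116280 · 1/1048576 = 14535/131072.
Numerically: E[X] ≈ 0.11089.

E[X] = C(21,7)·2^(1−C(7,2)) = 14535/131072 ≈ 0.11089.


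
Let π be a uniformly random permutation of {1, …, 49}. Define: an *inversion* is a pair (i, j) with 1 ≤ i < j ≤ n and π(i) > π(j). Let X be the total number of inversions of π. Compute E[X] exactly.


Write X = Σ X_I over the C(49, 2) = 1176 pairs i < j, with X_I the indicator of one inversion.
There are 1176 indicators.
For each fixed pair i < j, the values π(i) and π(j) are two distinct elements of {1, …, 49} in uniformly random order; by symmetry P[π(i) > π(j)] = 1/2.
By linearity: E[X] = 1176 · (1/2) = C(49, 2) · (1/2) = 1176/2 = 588 ≈ 588.00000.

E[X] = 588 = 588.00000.


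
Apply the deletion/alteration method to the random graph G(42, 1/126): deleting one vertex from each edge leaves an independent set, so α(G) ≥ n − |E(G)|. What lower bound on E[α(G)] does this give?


E[|E(G)|] = C(42, 2)·p = 861 · (1/126) = 41/6.
E[α(G)] ≥ n − E[|E(G)|] = 42 − 41/6 = 211/6.
Numerically: ≈ 35.1667.
(This is only a lower bound; the true E[α(G)] may be larger.)

E[α(G)] ≥ 211/6 ≈ 35.1667.


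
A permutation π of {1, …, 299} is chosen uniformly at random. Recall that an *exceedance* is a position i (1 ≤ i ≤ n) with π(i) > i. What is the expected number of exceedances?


Write X = Σ_{i=1}^{299} X_i, where X_i = 1_{π(i) > i}.
For each fixed i, π(i) is uniform over {1, …, 299} (marginal of a uniform permutation), so P[π(i) > i] = (n − i)/n. Summing: Σ_{i=1}^{299} (n − i)/n = (0 + 1 + … + 298)/299 = 299(299 − 1)/(2·299) = (299 − 1)/2.
Hence E[X] = Σ_{i=1}^{299} (299 − i)/299 = 149 ≈ 149.00000.

E[X] = 149 = 149.00000.


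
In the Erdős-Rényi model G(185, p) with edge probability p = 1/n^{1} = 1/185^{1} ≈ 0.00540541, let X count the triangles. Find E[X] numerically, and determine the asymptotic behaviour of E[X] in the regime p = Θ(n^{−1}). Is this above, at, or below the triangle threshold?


Number of potential triangles: C(185, 3) = 1038220.
Each occurs with probability p³ ≈ (0.00540541)³ ≈ 1.57937338e-07.
By linearity: E[X] = C(185, 3)·p³ ≈ 1038220 · 1.57937338e-07 ≈ 0.163974.
Here α = 1, so p = 1/n is exactly at the triangle threshold p ~ 1/n. Asymptotically E[X] → c³/6 = 1³/6 = 1/6 ≈ 0.166667, a bounded constant. In this regime the triangle count is asymptotically Poisson(c³/6).

E[X] ≈ 0.163974; in regime p = Θ(1/n^{1}) E[X] stays bounded (at the triangle threshold p ~ 1/n).


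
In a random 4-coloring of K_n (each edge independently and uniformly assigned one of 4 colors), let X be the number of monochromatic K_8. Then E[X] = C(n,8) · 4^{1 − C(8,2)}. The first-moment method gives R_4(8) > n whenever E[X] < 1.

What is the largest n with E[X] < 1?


We need C(n, 8) · 4^{1 − 28} < 1, i.e. C(n, 8) < 4^{28 − 1} = 18014398509481984.
Check values of n near the boundary:
  n = 406: C(406, 8) = 17082453897995850; 17082453897995850 < 18014398509481984? YES
  n = 407: C(407, 8) = 17424959239309050; 17424959239309050 < 18014398509481984? YES
  n = 408: C(408, 8) = 17773458424095231; 17773458424095231 < 18014398509481984? YES
  n = 409: C(409, 8) = 18128041135797879; 18128041135797879 < 18014398509481984? NO
  n = 410: C(410, 8) = 18488798173326195; 18488798173326195 < 18014398509481984? NO
The largest n with C(n, 8) < 18014398509481984 is n = 408 (where E[X] = 17773458424095231/18014398509481984 ≈ 0.9866). Hence R_4(8) > 408, i.e. R_4(8) ≥ 409.

Largest n = 408; hence R_4(8) > 408.


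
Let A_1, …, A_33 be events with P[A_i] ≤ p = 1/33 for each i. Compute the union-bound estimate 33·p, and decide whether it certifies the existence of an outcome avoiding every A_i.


Union bound: P[∪_{i=1}^{33} A_i] ≤ Σ_i P[A_i] ≤ 33·p = 33·(1/33) = 1.
Numerically: 1 ≈ 1.0000000.
Is 1 < 1? NO.
Since the bound 1 is ≥ 1, the union bound is uninformative here; it does NOT by itself certify existence.

33·p = 1 ≈ 1.0000000; existence NOT certified by the union bound.


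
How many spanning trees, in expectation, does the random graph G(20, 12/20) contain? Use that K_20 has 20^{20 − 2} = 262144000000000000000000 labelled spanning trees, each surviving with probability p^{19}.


K_20 has 20^{20 − 2} = 262144000000000000000000 labelled spanning trees.
For each such spanning tree H, let X_H = 1 if all 19 edges of H are present in G. Then P[X_H = 1] = p^{19} = (3/5)^{19} = 1162261467/19073486328125.
Summing the indicators: E[X] = Σ_H E[X_H] = 262144000000000000000000 · p^{19} = 262144000000000000000000 · 1162261467/19073486328125 = 79869999842655731712/5.
Numerically: E[X] ≈ 1.6e+19.

E[X] = 262144000000000000000000 · (3/5)^{19} = 79869999842655731712/5 ≈ 1.6e+19.


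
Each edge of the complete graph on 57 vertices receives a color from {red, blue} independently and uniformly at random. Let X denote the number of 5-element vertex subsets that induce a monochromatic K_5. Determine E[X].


Let X = Σ_S X_S over the C(57, 5) = 4187106 subsets S of size 5, where X_S = 1 if the K_5 on S is monochromatic.
For a fixed S, the K_5 on S has C(5, 2) = 10 edges. P[all 10 edges red] = (1/2)^10, and likewise for blue, so P[monochromatic] = 2·(1/2)^10 = 2^{1 − 10} = 1/512.
Summing: E[X] = C(57, 5) · 2^{1 − 10} = 4187106 · 1/512 = 2093553/256.
Numerically: E[X] ≈ 8177.941.

E[X] = C(57,5)·2^(1−C(5,2)) = 2093553/256 ≈ 8177.941.


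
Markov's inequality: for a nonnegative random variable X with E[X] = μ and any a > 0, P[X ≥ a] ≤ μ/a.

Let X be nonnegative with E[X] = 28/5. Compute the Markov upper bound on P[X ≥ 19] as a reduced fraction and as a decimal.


μ = E[X] = 28/5, a = 19.
Markov: P[X ≥ 19] ≤ μ/a = (28/5)/19 = 28/95.
Numerically: ≈ 0.295.
(Since a = 19 > μ = 5.600, the bound 28/95 is < 1 and informative.)

P[X ≥ 19] ≤ 28/95 ≈ 0.295.


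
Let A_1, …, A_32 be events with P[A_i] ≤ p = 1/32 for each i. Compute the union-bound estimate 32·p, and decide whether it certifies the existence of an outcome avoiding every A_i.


Union bound: P[∪_{i=1}^{32} A_i] ≤ Σ_i P[A_i] ≤ 32·p = 32·(1/32) = 1.
Numerically: 1 ≈ 1.00000.
Is 1 < 1? NO.
Since the bound 1 is ≥ 1, the union bound is uninformative here; it does NOT by itself certify existence.

32·p = 1 ≈ 1.00000; existence NOT certified by the union bound.


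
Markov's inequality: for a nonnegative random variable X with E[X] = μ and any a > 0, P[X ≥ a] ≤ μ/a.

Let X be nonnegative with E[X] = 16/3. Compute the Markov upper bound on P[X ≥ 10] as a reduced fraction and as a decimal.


μ = E[X] = 16/3, a = 10.
Markov: P[X ≥ 10] ≤ μ/a = (16/3)/10 = 8/15.
Numerically: ≈ 0.533333.
(Since a = 10 > μ = 5.333333, the bound 8/15 is < 1 and informative.)

P[X ≥ 10] ≤ 8/15 ≈ 0.533333.


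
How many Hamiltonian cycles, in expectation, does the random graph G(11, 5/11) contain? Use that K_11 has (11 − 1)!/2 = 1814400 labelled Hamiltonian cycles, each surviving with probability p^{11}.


K_11 has (11 − 1)!/2 = 1814400 labelled Hamiltonian cycles.
For each such Hamiltonian cycle H, let X_H = 1 if all 11 edges of H are present in G. Then P[X_H = 1] = p^{11} = (5/11)^{11} = 48828125/285311670611.
By linearity of expectation: E[X] = Σ_H E[X_H] = 1814400 · p^{11} = 1814400 · 48828125/285311670611 = 88593750000000/285311670611.
Numerically: E[X] ≈ 310.516.

E[X] = 1814400 · (5/11)^{11} = 88593750000000/285311670611 ≈ 310.516.


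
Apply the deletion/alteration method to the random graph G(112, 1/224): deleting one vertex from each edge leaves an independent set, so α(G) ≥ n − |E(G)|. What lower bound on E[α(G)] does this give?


E[|E(G)|] = C(112, 2)·p = 6216 · (1/224) = 111/4.
E[α(G)] ≥ n − E[|E(G)|] = 112 − 111/4 = 337/4.
Numerically: ≈ 84.250.
(This is only a lower bound; the true E[α(G)] may be larger.)

E[α(G)] ≥ 337/4 ≈ 84.250.


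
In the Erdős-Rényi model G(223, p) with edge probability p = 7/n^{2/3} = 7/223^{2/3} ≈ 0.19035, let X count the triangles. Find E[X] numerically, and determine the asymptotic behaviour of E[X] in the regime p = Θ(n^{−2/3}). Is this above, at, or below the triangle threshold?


Number of potential triangles: C(223, 3) = 1823471.
Each occurs with probability p³ ≈ (0.19035)³ ≈ 6.8973838e-03.
By linearity: E[X] = C(223, 3)·p³ ≈ 1823471 · 6.8973838e-03 ≈ 12577.17937.
Since α = 2/3 < 1, p = c/n^{2/3} ≫ 1/n is above the triangle threshold p ~ 1/n. Asymptotically E[X] ~ (c³/6)·n^{3(1−α)} = (7³/6)·n^{1} → ∞; triangles are abundant w.h.p.

E[X] ≈ 12577.17937; in regime p = Θ(1/n^{2/3}) E[X] diverges (above the triangle threshold p ~ 1/n).


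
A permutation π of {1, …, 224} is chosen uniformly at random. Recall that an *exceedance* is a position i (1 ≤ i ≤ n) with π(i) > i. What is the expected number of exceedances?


Write X = Σ_{i=1}^{224} X_i, where X_i = 1_{π(i) > i}.
For each fixed i, π(i) is uniform over {1, …, 224} (marginal of a uniform permutation), so P[π(i) > i] = (n − i)/n. Summing: Σ_{i=1}^{224} (n − i)/n = (0 + 1 + … + 223)/224 = 224(224 − 1)/(2·224) = (224 − 1)/2.
Hence E[X] = Σ_{i=1}^{224} (224 − i)/224 = 223/2 ≈ 111.5000.

E[X] = 223/2 = 111.5000.


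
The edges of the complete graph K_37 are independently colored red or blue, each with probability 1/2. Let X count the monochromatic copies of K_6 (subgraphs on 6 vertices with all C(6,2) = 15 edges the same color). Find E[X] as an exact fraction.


Let X = Σ_S X_S over the C(37, 6) = 2324784 subsets S of size 6, where X_S = 1 if the K_6 on S is monochromatic.
For a fixed S, the K_6 on S has C(6, 2) = 15 edges. P[all 15 edges red] = (1/2)^15, and likewise for blue, so P[monochromatic] = 2·(1/2)^15 = 2^{1 − 15} = 1/16384.
By linearity of expectation: E[X] = C(37, 6) · 2^{1 − 15} = 2324784 · 1/16384 = 145299/1024.
Numerically: E[X] ≈ 141.89355.

E[X] = C(37,6)·2^(1−C(6,2)) = 145299/1024 ≈ 141.89355.


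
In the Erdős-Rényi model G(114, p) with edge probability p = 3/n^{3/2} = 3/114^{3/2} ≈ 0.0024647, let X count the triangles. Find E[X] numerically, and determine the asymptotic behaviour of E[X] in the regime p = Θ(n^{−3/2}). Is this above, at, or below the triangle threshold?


Number of potential triangles: C(114, 3) = 240464.
Each occurs with probability p³ ≈ (0.0024647)³ ≈ 1.4972418e-08.
By linearity: E[X] = C(114, 3)·p³ ≈ 240464 · 1.4972418e-08 ≈ 0.00360.
Since α = 3/2 > 1, p = c/n^{3/2} = o(1/n) is below the triangle threshold p ~ 1/n. Asymptotically E[X] ~ (c³/6)·n^{3(1−α)} = (3³/6)·n^{-1.5} → 0, so by Markov's inequality G has no triangles w.h.p.

E[X] ≈ 0.00360; in regime p = Θ(1/n^{3/2}) E[X] tends to 0 (below the triangle threshold p ~ 1/n).


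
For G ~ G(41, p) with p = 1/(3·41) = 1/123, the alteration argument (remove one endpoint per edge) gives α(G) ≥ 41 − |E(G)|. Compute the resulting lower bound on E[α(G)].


E[|E(G)|] = C(41, 2)·p = 820 · (1/123) = 20/3.
E[α(G)] ≥ n − E[|E(G)|] = 41 − 20/3 = 103/3.
Numerically: ≈ 34.333333.
(This is only a lower bound; the true E[α(G)] may be larger.)

E[α(G)] ≥ 103/3 ≈ 34.333333.


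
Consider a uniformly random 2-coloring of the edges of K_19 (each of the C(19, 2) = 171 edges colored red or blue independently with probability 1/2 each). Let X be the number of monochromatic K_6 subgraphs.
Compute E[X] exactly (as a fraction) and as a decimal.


Let X = Σ_S X_S over the C(19, 6) = 27132 subsets S of size 6, where X_S = 1 if the K_6 on S is monochromatic.
For a fixed S, the K_6 on S has C(6, 2) = 15 edges. P[all 15 edges red] = (1/2)^15, and likewise for blue, so P[monochromatic] = 2·(1/2)^15 = 2^{1 − 15} = 1/16384.
Summing: E[X] = C(19, 6) · 2^{1 − 15} = 27132 · 1/16384 = 6783/4096.
Numerically: E[X] ≈ 1.6560.

E[X] = C(19,6)·2^(1−C(6,2)) = 6783/4096 ≈ 1.6560.


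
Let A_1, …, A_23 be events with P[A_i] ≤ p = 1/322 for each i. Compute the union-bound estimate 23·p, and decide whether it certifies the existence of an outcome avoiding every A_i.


Union bound: P[∪_{i=1}^{23} A_i] ≤ Σ_i P[A_i] ≤ 23·p = 23·(1/322) = 1/14.
Numerically: 1/14 ≈ 0.07143.
Is 1/14 < 1? YES.
Since P[∪ A_i] ≤ 1/14 < 1, the complement has P[∩ A_i^c] ≥ 1 − 1/14 = 13/14 > 0, so some outcome avoids every A_i.

23·p = 1/14 ≈ 0.07143; existence CERTIFIED by the union bound.


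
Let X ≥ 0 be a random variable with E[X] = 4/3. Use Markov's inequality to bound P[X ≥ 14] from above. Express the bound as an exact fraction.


μ = E[X] = 4/3, a = 14.
Markov: P[X ≥ 14] ≤ μ/a = (4/3)/14 = 2/21.
Numerically: ≈ 0.095238.
(Since a = 14 > μ = 1.333333, the bound 2/21 is < 1 and informative.)

P[X ≥ 14] ≤ 2/21 ≈ 0.095238.


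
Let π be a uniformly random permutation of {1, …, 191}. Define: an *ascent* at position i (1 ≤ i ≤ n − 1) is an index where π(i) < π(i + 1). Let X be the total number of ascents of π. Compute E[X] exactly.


Write X = Σ X_I over i = 1, …, 190, with X_I the indicator of one ascent.
There are 190 indicators.
For each fixed i, the pair (π(i), π(i+1)) is a uniformly random ordered pair of distinct values from {1, …, 191}; by symmetry P[π(i) < π(i+1)] = 1/2.
By linearity: E[X] = 190 · (1/2) = (191 − 1) · (1/2) = 95 ≈ 95.0000.

E[X] = 95 = 95.0000.


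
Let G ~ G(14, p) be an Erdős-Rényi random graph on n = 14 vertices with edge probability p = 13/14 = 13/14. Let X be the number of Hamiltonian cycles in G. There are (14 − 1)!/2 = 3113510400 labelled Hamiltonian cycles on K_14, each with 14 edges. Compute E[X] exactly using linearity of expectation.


K_14 has (14 − 1)!/2 = 3113510400 labelled Hamiltonian cycles.
For each such Hamiltonian cycle H, let X_H = 1 if all 14 edges of H are present in G. Then P[X_H = 1] = p^{14} = (13/14)^{14} = 3937376385699289/11112006825558016.
By linearity: E[X] = Σ_H E[X_H] = 3113510400 · p^{14} = 3113510400 · 3937376385699289/11112006825558016 = 3420497300666614836525/3100448333024.
Numerically: E[X] ≈ 1.1e+09.

E[X] = 3113510400 · (13/14)^{14} = 3420497300666614836525/3100448333024 ≈ 1.1e+09.


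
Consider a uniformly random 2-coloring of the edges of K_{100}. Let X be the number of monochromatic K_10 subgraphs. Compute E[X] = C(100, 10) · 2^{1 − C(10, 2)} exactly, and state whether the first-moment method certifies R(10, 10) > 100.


E[X] = C(100, 10) · 2^{1 − 45} = 17310309456440 · 2^{−44} = 17310309456440/17592186044416.
As a reduced fraction: E[X] = 2163788682055/2199023255552 ≈ 0.9839772.
Is E[X] < 1? YES.
Since E[X] < 1, there exists a 2-coloring of K_{100} with no monochromatic K_10; hence R(10, 10) > 100.

E[X] = 2163788682055/2199023255552 ≈ 0.9839772; E[X] < 1, so R(10, 10) > 100.


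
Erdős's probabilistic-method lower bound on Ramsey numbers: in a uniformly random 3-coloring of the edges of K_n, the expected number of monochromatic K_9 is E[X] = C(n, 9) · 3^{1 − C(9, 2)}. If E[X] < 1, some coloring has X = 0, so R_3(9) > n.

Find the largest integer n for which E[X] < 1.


We need C(n, 9) · 3^{1 − 36} < 1, i.e. C(n, 9) < 3^{36 − 1} = 50031545098999707.
Check values of n near the boundary:
  n = 299: C(299, 9) = 46610674441390059; 46610674441390059 < 50031545098999707? YES
  n = 300: C(300, 9) = 48052241692154700; 48052241692154700 < 50031545098999707? YES
  n = 301: C(301, 9) = 49533303936090975; 49533303936090975 < 50031545098999707? YES
  n = 302: C(302, 9) = 51054804739588650; 51054804739588650 < 50031545098999707? NO
  n = 303: C(303, 9) = 52617706925494425; 52617706925494425 < 50031545098999707? NO
The largest n with C(n, 9) < 50031545098999707 is n = 301 (where E[X] = 16511101312030325/16677181699666569 ≈ 0.9900). Hence R_3(9) > 301, i.e. R_3(9) ≥ 302.

Largest n = 301; hence R_3(9) > 301.


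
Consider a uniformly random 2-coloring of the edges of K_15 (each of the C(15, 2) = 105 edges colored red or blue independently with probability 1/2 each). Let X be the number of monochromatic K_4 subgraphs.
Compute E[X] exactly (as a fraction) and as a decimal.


Let X = Σ_S X_S over the C(15, 4) = 1365 subsets S of size 4, where X_S = 1 if the K_4 on S is monochromatic.
For a fixed S, the K_4 on S has C(4, 2) = 6 edges. P[all 6 edges red] = (1/2)^6, and likewise for blue, so P[monochromatic] = 2·(1/2)^6 = 2^{1 − 6} = 1/32.
Summing: E[X] = C(15, 4) · 2^{1 − 6} = 1365 · 1/32 = 1365/32.
Numerically: E[X] ≈ 42.6562.

E[X] = C(15,4)·2^(1−C(4,2)) = 1365/32 ≈ 42.6562.


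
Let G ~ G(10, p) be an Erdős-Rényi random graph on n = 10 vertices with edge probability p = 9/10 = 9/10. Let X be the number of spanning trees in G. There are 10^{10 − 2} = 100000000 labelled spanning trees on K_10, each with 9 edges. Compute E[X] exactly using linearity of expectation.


K_10 has 10^{10 − 2} = 100000000 labelled spanning trees.
For each such spanning tree H, let X_H = 1 if all 9 edges of H are present in G. Then P[X_H = 1] = p^{9} = (9/10)^{9} = 387420489/1000000000.
Summing the indicators: E[X] = Σ_H E[X_H] = 100000000 · p^{9} = 100000000 · 387420489/1000000000 = 387420489/10.
Numerically: E[X] ≈ 3.8742e+07.

E[X] = 100000000 · (9/10)^{9} = 387420489/10 ≈ 3.8742e+07.


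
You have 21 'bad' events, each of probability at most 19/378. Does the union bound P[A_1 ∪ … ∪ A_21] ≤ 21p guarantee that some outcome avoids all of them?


Union bound: P[∪_{i=1}^{21} A_i] ≤ Σ_i P[A_i] ≤ 21·p = 21·(19/378) = 19/18.
Numerically: 19/18 ≈ 1.05556.
Is 19/18 < 1? NO.
Since the bound 19/18 is ≥ 1, the union bound is uninformative here; it does NOT by itself certify existence.

21·p = 19/18 ≈ 1.05556; existence NOT certified by the union bound.


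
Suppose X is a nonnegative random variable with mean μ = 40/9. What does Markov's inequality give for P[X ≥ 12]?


μ = E[X] = 40/9, a = 12.
Markov: P[X ≥ 12] ≤ μ/a = (40/9)/12 = 10/27.
Numerically: ≈ 0.3704.
(Since a = 12 > μ = 4.4444, the bound 10/27 is < 1 and informative.)

P[X ≥ 12] ≤ 10/27 ≈ 0.3704.


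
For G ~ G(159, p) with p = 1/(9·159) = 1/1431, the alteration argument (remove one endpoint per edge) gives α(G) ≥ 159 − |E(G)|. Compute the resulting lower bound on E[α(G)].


E[|E(G)|] = C(159, 2)·p = 12561 · (1/1431) = 79/9.
E[α(G)] ≥ n − E[|E(G)|] = 159 − 79/9 = 1352/9.
Numerically: ≈ 150.2222.
(This is only a lower bound; the true E[α(G)] may be larger.)

E[α(G)] ≥ 1352/9 ≈ 150.2222.


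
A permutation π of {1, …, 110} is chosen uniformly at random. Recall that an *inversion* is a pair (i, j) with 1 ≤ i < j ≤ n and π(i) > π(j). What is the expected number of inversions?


Write X = Σ X_I over the C(110, 2) = 5995 pairs i < j, with X_I the indicator of one inversion.
There are 5995 indicators.
For each fixed pair i < j, the values π(i) and π(j) are two distinct elements of {1, …, 110} in uniformly random order; by symmetry P[π(i) > π(j)] = 1/2.
By linearity: E[X] = 5995 · (1/2) = C(110, 2) · (1/2) = 5995/2 = 5995/2 ≈ 2997.50000.

E[X] = 5995/2 = 2997.50000.


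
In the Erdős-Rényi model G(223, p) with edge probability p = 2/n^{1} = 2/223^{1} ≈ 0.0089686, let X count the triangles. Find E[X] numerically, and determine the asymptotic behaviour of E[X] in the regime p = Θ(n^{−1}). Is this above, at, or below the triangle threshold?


Number of potential triangles: C(223, 3) = 1823471.
Each occurs with probability p³ ≈ (0.0089686)³ ≈ 7.2139877e-07.
By linearity: E[X] = C(223, 3)·p³ ≈ 1823471 · 7.2139877e-07 ≈ 1.31545.
Here α = 1, so p = 2/n is exactly at the triangle threshold p ~ 1/n. Asymptotically E[X] → c³/6 = 2³/6 = 4/3 ≈ 1.33333, a bounded constant. In this regime the triangle count is asymptotically Poisson(c³/6).

E[X] ≈ 1.31545; in regime p = Θ(1/n^{1}) E[X] stays bounded (at the triangle threshold p ~ 1/n).


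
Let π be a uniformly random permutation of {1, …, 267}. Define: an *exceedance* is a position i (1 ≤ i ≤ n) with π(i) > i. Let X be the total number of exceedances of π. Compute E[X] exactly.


Write X = Σ_{i=1}^{267} X_i, where X_i = 1_{π(i) > i}.
For each fixed i, π(i) is uniform over {1, …, 267} (marginal of a uniform permutation), so P[π(i) > i] = (n − i)/n. Summing: Σ_{i=1}^{267} (n − i)/n = (0 + 1 + … + 266)/267 = 267(267 − 1)/(2·267) = (267 − 1)/2.
Hence E[X] = Σ_{i=1}^{267} (267 − i)/267 = 133 ≈ 133.000.

E[X] = 133 = 133.000.


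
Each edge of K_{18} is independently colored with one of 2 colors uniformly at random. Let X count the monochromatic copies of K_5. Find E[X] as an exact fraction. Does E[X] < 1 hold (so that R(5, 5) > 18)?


E[X] = C(18, 5) · 2^{1 − 10} = 8568 · 2^{−9} = 8568/512.
As a reduced fraction: E[X] = 1071/64 ≈ 16.734.
Is E[X] < 1? NO.
Since E[X] ≥ 1, the first-moment bound is inconclusive at n = 18; it does NOT by itself certify R(5, 5) > 18.

E[X] = 1071/64 ≈ 16.734; E[X] ≥ 1; first-moment method inconclusive here.


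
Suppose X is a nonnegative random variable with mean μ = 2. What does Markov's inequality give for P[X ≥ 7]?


μ = E[X] = 2, a = 7.
Markov: P[X ≥ 7] ≤ μ/a = (2)/7 = 2/7.
Numerically: ≈ 0.285714.
(Since a = 7 > μ = 2.000000, the bound 2/7 is < 1 and informative.)

P[X ≥ 7] ≤ 2/7 ≈ 0.285714.


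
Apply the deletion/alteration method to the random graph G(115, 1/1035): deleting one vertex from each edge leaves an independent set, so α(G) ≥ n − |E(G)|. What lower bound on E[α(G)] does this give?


E[|E(G)|] = C(115, 2)·p = 6555 · (1/1035) = 19/3.
E[α(G)] ≥ n − E[|E(G)|] = 115 − 19/3 = 326/3.
Numerically: ≈ 108.6667.
(This is only a lower bound; the true E[α(G)] may be larger.)

E[α(G)] ≥ 326/3 ≈ 108.6667.


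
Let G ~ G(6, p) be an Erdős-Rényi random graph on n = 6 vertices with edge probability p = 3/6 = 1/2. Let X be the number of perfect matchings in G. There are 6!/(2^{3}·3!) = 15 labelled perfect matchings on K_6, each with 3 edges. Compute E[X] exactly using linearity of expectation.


K_6 has 6!/(2^{3}·3!) = 15 labelled perfect matchings.
For each such perfect matching H, let X_H = 1 if all 3 edges of H are present in G. Then P[X_H = 1] = p^{3} = (1/2)^{3} = 1/8.
By linearity of expectation: E[X] = Σ_H E[X_H] = 15 · p^{3} = 15 · 1/8 = 15/8.
Numerically: E[X] ≈ 1.875.

E[X] = 15 · (1/2)^{3} = 15/8 ≈ 1.875.


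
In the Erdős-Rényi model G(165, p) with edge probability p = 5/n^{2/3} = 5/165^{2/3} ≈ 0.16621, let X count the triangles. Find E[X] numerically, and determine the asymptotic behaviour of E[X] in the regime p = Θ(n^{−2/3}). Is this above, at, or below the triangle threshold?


Number of potential triangles: C(165, 3) = 735130.
Each occurs with probability p³ ≈ (0.16621)³ ≈ 4.5913682e-03.
By linearity: E[X] = C(165, 3)·p³ ≈ 735130 · 4.5913682e-03 ≈ 3375.25253.
Since α = 2/3 < 1, p = c/n^{2/3} ≫ 1/n is above the triangle threshold p ~ 1/n. Asymptotically E[X] ~ (c³/6)·n^{3(1−α)} = (5³/6)·n^{1} → ∞; triangles are abundant w.h.p.

E[X] ≈ 3375.25253; in regime p = Θ(1/n^{2/3}) E[X] diverges (above the triangle threshold p ~ 1/n).


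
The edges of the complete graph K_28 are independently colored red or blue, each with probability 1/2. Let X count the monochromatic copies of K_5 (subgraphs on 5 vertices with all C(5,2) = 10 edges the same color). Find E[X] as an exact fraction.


Let X = Σ_S X_S over the C(28, 5) = 98280 subsets S of size 5, where X_S = 1 if the K_5 on S is monochromatic.
For a fixed S, the K_5 on S has C(5, 2) = 10 edges. P[all 10 edges red] = (1/2)^10, and likewise for blue, so P[monochromatic] = 2·(1/2)^10 = 2^{1 − 10} = 1/512.
By linearity of expectation: E[X] = C(28, 5) · 2^{1 − 10} = 98280 · 1/512 = 12285/64.
Numerically: E[X] ≈ 191.953125.

E[X] = C(28,5)·2^(1−C(5,2)) = 12285/64 ≈ 191.953125.


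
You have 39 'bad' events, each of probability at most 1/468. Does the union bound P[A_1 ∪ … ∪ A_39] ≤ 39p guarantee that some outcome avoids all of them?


Union bound: P[∪_{i=1}^{39} A_i] ≤ Σ_i P[A_i] ≤ 39·p = 39·(1/468) = 1/12.
Numerically: 1/12 ≈ 0.0833333.
Is 1/12 < 1? YES.
Since P[∪ A_i] ≤ 1/12 < 1, the complement has P[∩ A_i^c] ≥ 1 − 1/12 = 11/12 > 0, so some outcome avoids every A_i.

39·p = 1/12 ≈ 0.0833333; existence CERTIFIED by the union bound.


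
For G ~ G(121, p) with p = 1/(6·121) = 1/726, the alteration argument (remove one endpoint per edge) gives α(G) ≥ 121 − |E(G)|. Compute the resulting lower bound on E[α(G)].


E[|E(G)|] = C(121, 2)·p = 7260 · (1/726) = 10.
E[α(G)] ≥ n − E[|E(G)|] = 121 − 10 = 111.
Numerically: ≈ 111.0000.
(This is only a lower bound; the true E[α(G)] may be larger.)

E[α(G)] ≥ 111 ≈ 111.0000.


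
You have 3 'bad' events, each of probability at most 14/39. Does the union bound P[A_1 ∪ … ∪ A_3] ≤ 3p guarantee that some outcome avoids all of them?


Union bound: P[∪_{i=1}^{3} A_i] ≤ Σ_i P[A_i] ≤ 3·p = 3·(14/39) = 14/13.
Numerically: 14/13 ≈ 1.07692.
Is 14/13 < 1? NO.
Since the bound 14/13 is ≥ 1, the union bound is uninformative here; it does NOT by itself certify existence.

3·p = 14/13 ≈ 1.07692; existence NOT certified by the union bound.


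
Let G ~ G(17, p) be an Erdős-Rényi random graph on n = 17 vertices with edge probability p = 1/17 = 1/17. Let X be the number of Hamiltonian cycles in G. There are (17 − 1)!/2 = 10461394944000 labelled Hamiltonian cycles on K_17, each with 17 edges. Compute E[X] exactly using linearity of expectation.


K_17 has (17 − 1)!/2 = 10461394944000 labelled Hamiltonian cycles.
For each such Hamiltonian cycle H, let X_H = 1 if all 17 edges of H are present in G. Then P[X_H = 1] = p^{17} = (1/17)^{17} = 1/827240261886336764177.
Summing the indicators: E[X] = Σ_H E[X_H] = 10461394944000 · p^{17} = 10461394944000 · 1/827240261886336764177 = 10461394944000/827240261886336764177.
Numerically: E[X] ≈ 1.2646e-08.

E[X] = 10461394944000 · (1/17)^{17} = 10461394944000/827240261886336764177 ≈ 1.2646e-08.


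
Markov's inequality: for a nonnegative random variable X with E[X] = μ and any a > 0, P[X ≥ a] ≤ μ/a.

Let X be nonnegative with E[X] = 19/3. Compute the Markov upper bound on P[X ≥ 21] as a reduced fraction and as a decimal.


μ = E[X] = 19/3, a = 21.
Markov: P[X ≥ 21] ≤ μ/a = (19/3)/21 = 19/63.
Numerically: ≈ 0.3016.
(Since a = 21 > μ = 6.3333, the bound 19/63 is < 1 and informative.)

P[X ≥ 21] ≤ 19/63 ≈ 0.3016.


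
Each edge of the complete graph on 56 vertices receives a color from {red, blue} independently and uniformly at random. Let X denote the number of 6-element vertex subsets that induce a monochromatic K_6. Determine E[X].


Let X = Σ_S X_S over the C(56, 6) = 32468436 subsets S of size 6, where X_S = 1 if the K_6 on S is monochromatic.
For a fixed S, the K_6 on S has C(6, 2) = 15 edges. P[all 15 edges red] = (1/2)^15, and likewise for blue, so P[monochromatic] = 2·(1/2)^15 = 2^{1 − 15} = 1/16384.
By linearity: E[X] = C(56, 6) · 2^{1 − 15} = 32468436 · 1/16384 = 8117109/4096.
Numerically: E[X] ≈ 1981.71606.

E[X] = C(56,6)·2^(1−C(6,2)) = 8117109/4096 ≈ 1981.71606.


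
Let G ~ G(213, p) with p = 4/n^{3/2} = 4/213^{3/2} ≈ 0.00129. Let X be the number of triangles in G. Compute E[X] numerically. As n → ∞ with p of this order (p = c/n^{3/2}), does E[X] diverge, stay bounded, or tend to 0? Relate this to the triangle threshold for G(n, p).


Number of potential triangles: C(213, 3) = 1587986.
Each occurs with probability p³ ≈ (0.00129)³ ≈ 2.13045e-09.
By linearity: E[X] = C(213, 3)·p³ ≈ 1587986 · 2.13045e-09 ≈ 0.003.
Since α = 3/2 > 1, p = c/n^{3/2} = o(1/n) is below the triangle threshold p ~ 1/n. Asymptotically E[X] ~ (c³/6)·n^{3(1−α)} = (4³/6)·n^{-1.5} → 0, so by Markov's inequality G has no triangles w.h.p.

E[X] ≈ 0.003; in regime p = Θ(1/n^{3/2}) E[X] tends to 0 (below the triangle threshold p ~ 1/n).


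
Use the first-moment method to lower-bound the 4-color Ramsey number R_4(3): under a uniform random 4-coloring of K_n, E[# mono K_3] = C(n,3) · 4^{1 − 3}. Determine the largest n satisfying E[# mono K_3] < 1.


We need C(n, 3) · 4^{1 − 3} < 1, i.e. C(n, 3) < 4^{3 − 1} = 16.
Check values of n near the boundary:
  n = 3: C(3, 3) = 1; 1 < 16? YES
  n = 4: C(4, 3) = 4; 4 < 16? YES
  n = 5: C(5, 3) = 10; 10 < 16? YES
  n = 6: C(6, 3) = 20; 20 < 16? NO
The largest n with C(n, 3) < 16 is n = 5 (where E[X] = 5/8 ≈ 0.625000). Hence R_4(3) > 5, i.e. R_4(3) ≥ 6.

Largest n = 5; hence R_4(3) > 5.


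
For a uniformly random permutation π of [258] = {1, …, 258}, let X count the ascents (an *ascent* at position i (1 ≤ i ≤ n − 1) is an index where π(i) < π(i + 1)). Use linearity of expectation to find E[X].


Write X = Σ X_I over i = 1, …, 257, with X_I the indicator of one ascent.
There are 257 indicators.
For each fixed i, the pair (π(i), π(i+1)) is a uniformly random ordered pair of distinct values from {1, …, 258}; by symmetry P[π(i) < π(i+1)] = 1/2.
By linearity: E[X] = 257 · (1/2) = (258 − 1) · (1/2) = 257/2 ≈ 128.500000.

E[X] = 257/2 = 128.500000.


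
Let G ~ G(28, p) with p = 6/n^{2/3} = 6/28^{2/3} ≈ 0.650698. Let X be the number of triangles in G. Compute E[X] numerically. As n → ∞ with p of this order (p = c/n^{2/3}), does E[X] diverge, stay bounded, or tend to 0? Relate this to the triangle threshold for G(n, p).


Number of potential triangles: C(28, 3) = 3276.
Each occurs with probability p³ ≈ (0.650698)³ ≈ 2.75510204e-01.
By linearity: E[X] = C(28, 3)·p³ ≈ 3276 · 2.75510204e-01 ≈ 902.571429.
Since α = 2/3 < 1, p = c/n^{2/3} ≫ 1/n is above the triangle threshold p ~ 1/n. Asymptotically E[X] ~ (c³/6)·n^{3(1−α)} = (6³/6)·n^{1} → ∞; triangles are abundant w.h.p.

E[X] ≈ 902.571429; in regime p = Θ(1/n^{2/3}) E[X] diverges (above the triangle threshold p ~ 1/n).


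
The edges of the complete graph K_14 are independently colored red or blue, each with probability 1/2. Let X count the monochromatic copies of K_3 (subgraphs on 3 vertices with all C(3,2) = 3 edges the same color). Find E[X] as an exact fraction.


Let X = Σ_S X_S over the C(14, 3) = 364 subsets S of size 3, where X_S = 1 if the K_3 on S is monochromatic.
For a fixed S, the K_3 on S has C(3, 2) = 3 edges. P[all 3 edges red] = (1/2)^3, and likewise for blue, so P[monochromatic] = 2·(1/2)^3 = 2^{1 − 3} = 1/4.
By linearity of expectation: E[X] = C(14, 3) · 2^{1 − 3} = 364 · 1/4 = 91.
Numerically: E[X] ≈ 91.000.

E[X] = C(14,3)·2^(1−C(3,2)) = 91 ≈ 91.000.


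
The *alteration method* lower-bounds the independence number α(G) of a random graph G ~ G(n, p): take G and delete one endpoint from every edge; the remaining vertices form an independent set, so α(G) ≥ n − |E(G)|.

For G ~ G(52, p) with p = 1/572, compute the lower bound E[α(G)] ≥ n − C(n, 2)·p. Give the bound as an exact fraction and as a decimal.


E[|E(G)|] = C(52, 2)·p = 1326 · (1/572) = 51/22.
E[α(G)] ≥ n − E[|E(G)|] = 52 − 51/22 = 1093/22.
Numerically: ≈ 49.681818.
(This is only a lower bound; the true E[α(G)] may be larger.)

E[α(G)] ≥ 1093/22 ≈ 49.681818.


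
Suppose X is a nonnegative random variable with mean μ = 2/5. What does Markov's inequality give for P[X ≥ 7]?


μ = E[X] = 2/5, a = 7.
Markov: P[X ≥ 7] ≤ μ/a = (2/5)/7 = 2/35.
Numerically: ≈ 0.05714.
(Since a = 7 > μ = 0.40000, the bound 2/35 is < 1 and informative.)

P[X ≥ 7] ≤ 2/35 ≈ 0.05714.


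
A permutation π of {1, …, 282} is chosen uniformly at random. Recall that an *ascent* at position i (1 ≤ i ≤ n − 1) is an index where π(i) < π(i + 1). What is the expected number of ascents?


Write X = Σ X_I over i = 1, …, 281, with X_I the indicator of one ascent.
There are 281 indicators.
For each fixed i, the pair (π(i), π(i+1)) is a uniformly random ordered pair of distinct values from {1, …, 282}; by symmetry P[π(i) < π(i+1)] = 1/2.
By linearity: E[X] = 281 · (1/2) = (282 − 1) · (1/2) = 281/2 ≈ 140.500000.

E[X] = 281/2 = 140.500000.


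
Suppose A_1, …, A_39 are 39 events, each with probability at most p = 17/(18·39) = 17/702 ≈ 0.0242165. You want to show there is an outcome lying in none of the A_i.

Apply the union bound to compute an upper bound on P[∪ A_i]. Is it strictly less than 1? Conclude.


Union bound: P[∪_{i=1}^{39} A_i] ≤ Σ_i P[A_i] ≤ 39·p = 39·(17/702) = 17/18.
Numerically: 17/18 ≈ 0.9444444.
Is 17/18 < 1? YES.
Since P[∪ A_i] ≤ 17/18 < 1, the complement has P[∩ A_i^c] ≥ 1 − 17/18 = 1/18 > 0, so some outcome avoids every A_i.

39·p = 17/18 ≈ 0.9444444; existence CERTIFIED by the union bound.


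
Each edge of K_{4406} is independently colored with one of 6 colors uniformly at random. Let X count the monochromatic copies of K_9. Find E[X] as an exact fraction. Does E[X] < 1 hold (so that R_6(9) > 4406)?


E[X] = C(4406, 9) · 6^{1 − 36} = 1710356485221788389505285700 · 6^{−35} = 1710356485221788389505285700/1719070799748422591028658176.
As a reduced fraction: E[X] = 142529707101815699125440475/143255899979035215919054848 ≈ 0.995.
Is E[X] < 1? YES.
Since E[X] < 1, there exists a 6-coloring of K_{4406} with no monochromatic K_9; hence R_6(9) > 4406.

E[X] = 142529707101815699125440475/143255899979035215919054848 ≈ 0.995; E[X] < 1, so R_6(9) > 4406.


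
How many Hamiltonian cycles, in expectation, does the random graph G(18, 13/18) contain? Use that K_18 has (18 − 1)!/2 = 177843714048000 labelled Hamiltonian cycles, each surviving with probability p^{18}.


K_18 has (18 − 1)!/2 = 177843714048000 labelled Hamiltonian cycles.
For each such Hamiltonian cycle H, let X_H = 1 if all 18 edges of H are present in G. Then P[X_H = 1] = p^{18} = (13/18)^{18} = 112455406951957393129/39346408075296537575424.
By linearity: E[X] = Σ_H E[X_H] = 177843714048000 · p^{18} = 177843714048000 · 112455406951957393129/39346408075296537575424 = 1674446952588776589016668875/3294258113514384.
Numerically: E[X] ≈ 5.0829e+11.

E[X] = 177843714048000 · (13/18)^{18} = 1674446952588776589016668875/3294258113514384 ≈ 5.0829e+11.


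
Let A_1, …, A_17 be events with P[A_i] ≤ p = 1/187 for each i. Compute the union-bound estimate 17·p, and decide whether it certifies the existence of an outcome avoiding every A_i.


Union bound: P[∪_{i=1}^{17} A_i] ≤ Σ_i P[A_i] ≤ 17·p = 17·(1/187) = 1/11.
Numerically: 1/11 ≈ 0.090909.
Is 1/11 < 1? YES.
Since P[∪ A_i] ≤ 1/11 < 1, the complement has P[∩ A_i^c] ≥ 1 − 1/11 = 10/11 > 0, so some outcome avoids every A_i.

17·p = 1/11 ≈ 0.090909; existence CERTIFIED by the union bound.


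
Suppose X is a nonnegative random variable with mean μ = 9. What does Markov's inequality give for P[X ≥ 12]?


μ = E[X] = 9, a = 12.
Markov: P[X ≥ 12] ≤ μ/a = (9)/12 = 3/4.
Numerically: ≈ 0.750.
(Since a = 12 > μ = 9.000, the bound 3/4 is < 1 and informative.)

P[X ≥ 12] ≤ 3/4 ≈ 0.750.


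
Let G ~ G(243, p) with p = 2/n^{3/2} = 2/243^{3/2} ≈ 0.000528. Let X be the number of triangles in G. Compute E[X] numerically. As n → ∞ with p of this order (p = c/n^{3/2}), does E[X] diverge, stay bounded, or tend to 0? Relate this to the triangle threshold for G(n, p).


Number of potential triangles: C(243, 3) = 2362041.
Each occurs with probability p³ ≈ (0.000528)³ ≈ 1.471844e-10.
By linearity: E[X] = C(243, 3)·p³ ≈ 2362041 · 1.471844e-10 ≈ 0.0003.
Since α = 3/2 > 1, p = c/n^{3/2} = o(1/n) is below the triangle threshold p ~ 1/n. Asymptotically E[X] ~ (c³/6)·n^{3(1−α)} = (2³/6)·n^{-1.5} → 0, so by Markov's inequality G has no triangles w.h.p.

E[X] ≈ 0.0003; in regime p = Θ(1/n^{3/2}) E[X] tends to 0 (below the triangle threshold p ~ 1/n).


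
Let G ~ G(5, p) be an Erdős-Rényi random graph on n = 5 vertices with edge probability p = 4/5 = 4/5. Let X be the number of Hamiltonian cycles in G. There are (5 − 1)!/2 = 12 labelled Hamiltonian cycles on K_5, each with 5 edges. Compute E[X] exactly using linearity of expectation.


K_5 has (5 − 1)!/2 = 12 labelled Hamiltonian cycles.
For each such Hamiltonian cycle H, let X_H = 1 if all 5 edges of H are present in G. Then P[X_H = 1] = p^{5} = (4/5)^{5} = 1024/3125.
By linearity of expectation: E[X] = Σ_H E[X_H] = 12 · p^{5} = 12 · 1024/3125 = 12288/3125.
Numerically: E[X] ≈ 3.932.

E[X] = 12 · (4/5)^{5} = 12288/3125 ≈ 3.932.
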